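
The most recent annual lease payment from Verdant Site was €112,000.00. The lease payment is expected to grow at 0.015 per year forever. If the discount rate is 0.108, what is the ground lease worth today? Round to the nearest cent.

€1222365.59

D₁ = D₀ × (1 + g) = €112,000.00 × 1.015 = €113,680.0000
Growing perpetuity: P = D₁ / (r − g) = €113,680.0000 / (0.108 − 0.015) = €1,222,365.59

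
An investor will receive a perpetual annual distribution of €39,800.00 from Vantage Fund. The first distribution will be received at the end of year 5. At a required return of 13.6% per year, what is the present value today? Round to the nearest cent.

Value at end of year 4: C / r = €39,800.00 / 0.136 = €292,647.0588
Discount to today: PV = €292,647.0588 / (1 + 0.136)^4 = €292,647.0588 / 1.665380 = €175,723.90

€175723.90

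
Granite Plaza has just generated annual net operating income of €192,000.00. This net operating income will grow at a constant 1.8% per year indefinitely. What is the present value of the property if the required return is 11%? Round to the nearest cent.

€2124521.74

D₁ = D₀ × (1 + g) = €192,000.00 × 1.018 = €195,456.0000
Growing perpetuity: P = D₁ / (r − g) = €195,456.0000 / (0.11 − 0.018) = €2,124,521.74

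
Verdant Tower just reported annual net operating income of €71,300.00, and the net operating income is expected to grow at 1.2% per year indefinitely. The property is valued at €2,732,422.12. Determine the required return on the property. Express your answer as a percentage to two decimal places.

3.84%

D₁ = €71,300.00 × 1.012 = €72,155.6000
P = D₁/(r − g) ⇒ r = D₁/P + g = €72,155.6000/€2,732,422.12 + 0.012 = 0.026407 + 0.012 = 0.038407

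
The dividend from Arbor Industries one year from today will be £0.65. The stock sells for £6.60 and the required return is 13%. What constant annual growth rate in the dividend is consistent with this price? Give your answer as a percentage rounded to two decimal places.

3.15%

P = D₁/(r−g) ⇒ g = r − D₁/P = 0.13 − £0.65/£6.60 = 0.031515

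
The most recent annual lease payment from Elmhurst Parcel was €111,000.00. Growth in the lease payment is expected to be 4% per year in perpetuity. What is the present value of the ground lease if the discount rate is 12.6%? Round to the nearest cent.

€1342325.58

D₁ = D₀ × (1 + g) = €111,000.00 × 1.04 = €115,440.0000
Growing perpetuity: P = D₁ / (r − g) = €115,440.0000 / (0.126 − 0.04) = €1,342,325.58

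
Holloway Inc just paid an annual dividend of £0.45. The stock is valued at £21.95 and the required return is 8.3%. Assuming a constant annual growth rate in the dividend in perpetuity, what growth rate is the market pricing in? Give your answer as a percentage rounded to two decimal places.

P = D₀(1+g)/(r−g) ⇒ P(r−g) = D₀(1+g) ⇒ g(P+D₀) = P·r − D₀
g = (P·r − D₀)/(P + D₀) = (£21.95×0.083 − £0.45) / (£21.95 + £0.45) = 0.061243

6.12%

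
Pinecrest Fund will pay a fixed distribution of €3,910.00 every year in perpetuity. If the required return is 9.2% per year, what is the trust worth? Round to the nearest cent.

€42500.00

Level perpetuity: PV = C / r = €3,910.00 / 0.092 = €42,500.00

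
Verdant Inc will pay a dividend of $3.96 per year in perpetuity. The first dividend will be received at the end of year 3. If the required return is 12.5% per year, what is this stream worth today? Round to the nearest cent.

Value at end of year 2: C / r = $3.96 / 0.125 = $31.6800
Discount to today: PV = $31.6800 / (1 + 0.125)^2 = $31.6800 / 1.265625 = $25.03

$25.03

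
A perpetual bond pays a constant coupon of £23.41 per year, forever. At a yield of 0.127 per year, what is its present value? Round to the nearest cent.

Level perpetuity: PV = C / r = £23.41 / 0.127 = £184.33

£184.33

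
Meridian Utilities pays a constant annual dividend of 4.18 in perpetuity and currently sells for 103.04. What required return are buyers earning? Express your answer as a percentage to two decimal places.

P = C/r ⇒ r = C/P = 4.18/103.04 = 0.040567

4.06%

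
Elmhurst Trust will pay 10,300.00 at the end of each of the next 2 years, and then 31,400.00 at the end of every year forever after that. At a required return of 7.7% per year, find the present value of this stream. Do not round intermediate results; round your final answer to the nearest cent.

370009.98

PV of 2-year annuity: 10,300.00 × [1 − (1+0.077)^−2] / 0.077 = 18443.45645
Perpetuity value at year 2: 31,400.00 / 0.077 = 407792.20779
PV of perpetuity: 407792.20779 / (1+0.077)^2 = 351566.52501
Total PV = 18443.45645 + 351566.52501 = 370009.98147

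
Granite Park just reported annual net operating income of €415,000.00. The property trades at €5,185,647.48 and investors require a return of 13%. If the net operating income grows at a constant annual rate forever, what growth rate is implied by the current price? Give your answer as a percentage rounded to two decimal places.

4.63%

P = D₀(1+g)/(r−g) ⇒ P(r−g) = D₀(1+g) ⇒ g(P+D₀) = P·r − D₀
g = (P·r − D₀)/(P + D₀) = (€5,185,647.48×0.13 − €415,000.00) / (€5,185,647.48 + €415,000.00) = 0.046269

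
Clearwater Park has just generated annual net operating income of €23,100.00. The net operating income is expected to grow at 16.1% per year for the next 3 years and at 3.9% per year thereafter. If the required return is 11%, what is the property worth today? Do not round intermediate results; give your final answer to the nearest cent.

€462674.70

D_1 = 26819.10000
D_2 = 31136.97510
D_3 = 36150.02809
Terminal value at year 3: TV = D_3×(1+g_2)/(r−g_2) = 37559.87919/0.071 = 529012.38291
P_0 = D_1/(1+r)^1 + D_2/(1+r)^2 + D_3/(1+r)^3 + TV/(1+r)^3
    = 24161.35135 + 25271.46749 + 26432.58897 + 386809.29499 = 462674.70281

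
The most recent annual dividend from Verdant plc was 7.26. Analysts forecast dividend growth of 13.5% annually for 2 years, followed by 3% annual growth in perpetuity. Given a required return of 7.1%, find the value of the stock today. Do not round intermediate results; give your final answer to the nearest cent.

220.68

D_1 = 8.24010
D_2 = 9.35251
Terminal value at year 2: TV = D_2×(1+g_2)/(r−g_2) = 9.63309/0.041 = 234.95339
P_0 = D_1/(1+r)^1 + D_2/(1+r)^2 + TV/(1+r)^2
    = 7.69384 + 8.15360 + 204.83434 = 220.68178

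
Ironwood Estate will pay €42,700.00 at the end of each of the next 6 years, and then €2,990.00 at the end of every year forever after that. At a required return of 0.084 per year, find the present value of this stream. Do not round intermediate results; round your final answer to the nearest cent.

PV of 6-year annuity: €42,700.00 × [1 − (1+0.084)^−6] / 0.084 = 195024.31508
Perpetuity value at year 6: €2,990.00 / 0.084 = 35595.23810
PV of perpetuity: 35595.23810 / (1+0.084)^6 = 21938.96873
Total PV = 195024.31508 + 21938.96873 = 216963.28380

€216963.28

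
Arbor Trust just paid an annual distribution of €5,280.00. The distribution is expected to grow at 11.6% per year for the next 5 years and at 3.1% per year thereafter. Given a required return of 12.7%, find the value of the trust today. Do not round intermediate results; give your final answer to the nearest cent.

D_1 = 5892.48000
D_2 = 6576.00768
D_3 = 7338.82457
D_4 = 8190.12822
D_5 = 9140.18309
Terminal value at year 5: TV = D_5×(1+g_2)/(r−g_2) = 9423.52877/0.096 = 98161.75803
P_0 = D_1/(1+r)^1 + D_2/(1+r)^2 + D_3/(1+r)^3 + D_4/(1+r)^4 + D_5/(1+r)^5 + TV/(1+r)^5
    = 5228.46495 + 5177.43291 + 5126.89896 + 5076.85824 + 5027.30594 + 53991.17109 = 79628.13208

€79628.13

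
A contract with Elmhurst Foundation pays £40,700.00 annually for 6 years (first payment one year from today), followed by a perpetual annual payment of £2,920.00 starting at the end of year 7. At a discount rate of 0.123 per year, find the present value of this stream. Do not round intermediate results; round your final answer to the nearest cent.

PV of 6-year annuity: £40,700.00 × [1 − (1+0.123)^−6] / 0.123 = 165922.11114
Perpetuity value at year 6: £2,920.00 / 0.123 = 23739.83740
PV of perpetuity: 23739.83740 / (1+0.123)^6 = 11835.84318
Total PV = 165922.11114 + 11835.84318 = 177757.95433

£177757.95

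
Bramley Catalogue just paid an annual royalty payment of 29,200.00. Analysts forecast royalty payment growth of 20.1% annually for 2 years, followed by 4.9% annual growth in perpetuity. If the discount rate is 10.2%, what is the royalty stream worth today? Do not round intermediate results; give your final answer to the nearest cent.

D_1 = 35069.20000
D_2 = 42118.10920
Terminal value at year 2: TV = D_2×(1+g_2)/(r−g_2) = 44181.89655/0.053 = 833620.68964
P_0 = D_1/(1+r)^1 + D_2/(1+r)^2 + TV/(1+r)^2
    = 31823.23049 + 34682.12325 + 686444.28842 = 752949.64216

752949.64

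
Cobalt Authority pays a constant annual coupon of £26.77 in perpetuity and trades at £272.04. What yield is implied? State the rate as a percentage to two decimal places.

9.84%

P = C/r ⇒ r = C/P = £26.77/£272.04 = 0.098405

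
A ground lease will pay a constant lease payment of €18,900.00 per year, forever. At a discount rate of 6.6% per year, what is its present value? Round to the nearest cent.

Level perpetuity: PV = C / r = €18,900.00 / 0.066 = €286,363.64

€286363.64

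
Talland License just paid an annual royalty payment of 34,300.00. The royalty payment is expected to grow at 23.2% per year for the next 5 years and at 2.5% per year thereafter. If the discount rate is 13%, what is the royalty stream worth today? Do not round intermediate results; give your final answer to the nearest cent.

739733.59

D_1 = 42257.60000
D_2 = 52061.36320
D_3 = 64139.59946
D_4 = 79019.98654
D_5 = 97352.62341
Terminal value at year 5: TV = D_5×(1+g_2)/(r−g_2) = 99786.43900/0.105 = 950347.03809
P_0 = D_1/(1+r)^1 + D_2/(1+r)^2 + D_3/(1+r)^3 + D_4/(1+r)^4 + D_5/(1+r)^5 + TV/(1+r)^5
    = 37396.10619 + 40771.68392 + 44451.95982 + 48464.43760 + 52839.10365 + 515810.29757 = 739733.58876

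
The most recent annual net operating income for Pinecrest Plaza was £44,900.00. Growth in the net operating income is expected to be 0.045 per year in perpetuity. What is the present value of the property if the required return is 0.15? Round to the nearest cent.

£446861.90

D₁ = D₀ × (1 + g) = £44,900.00 × 1.045 = £46,920.5000
Growing perpetuity: P = D₁ / (r − g) = £46,920.5000 / (0.15 − 0.045) = £446,861.90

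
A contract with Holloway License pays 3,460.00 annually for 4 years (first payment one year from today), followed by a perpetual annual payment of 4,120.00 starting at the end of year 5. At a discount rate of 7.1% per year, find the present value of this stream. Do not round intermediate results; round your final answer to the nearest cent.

PV of 4-year annuity: 3,460.00 × [1 − (1+0.071)^−4] / 0.071 = 11693.34201
Perpetuity value at year 4: 4,120.00 / 0.071 = 58028.16901
PV of perpetuity: 58028.16901 / (1+0.071)^4 = 44104.30512
Total PV = 11693.34201 + 44104.30512 = 55797.64713

55797.65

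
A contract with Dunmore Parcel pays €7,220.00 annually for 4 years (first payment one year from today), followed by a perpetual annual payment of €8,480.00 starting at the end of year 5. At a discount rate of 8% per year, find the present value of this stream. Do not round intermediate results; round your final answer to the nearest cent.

€101826.72

PV of 4-year annuity: €7,220.00 × [1 − (1+0.08)^−4] / 0.08 = 23913.55579
Perpetuity value at year 4: €8,480.00 / 0.08 = 106000.00000
PV of perpetuity: 106000.00000 / (1+0.08)^4 = 77913.16440
Total PV = 23913.55579 + 77913.16440 = 101826.72018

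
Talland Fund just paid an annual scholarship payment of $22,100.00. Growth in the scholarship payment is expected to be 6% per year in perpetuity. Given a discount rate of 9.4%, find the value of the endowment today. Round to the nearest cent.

D₁ = D₀ × (1 + g) = $22,100.00 × 1.06 = $23,426.0000
Growing perpetuity: P = D₁ / (r − g) = $23,426.0000 / (0.094 − 0.06) = $689,000.00

$689000.00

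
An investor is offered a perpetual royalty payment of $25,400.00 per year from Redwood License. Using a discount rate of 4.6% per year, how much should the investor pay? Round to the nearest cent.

Level perpetuity: PV = C / r = $25,400.00 / 0.046 = $552,173.91

$552173.91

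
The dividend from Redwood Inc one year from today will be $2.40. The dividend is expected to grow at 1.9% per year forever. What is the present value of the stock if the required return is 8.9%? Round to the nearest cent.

Growing perpetuity: P = D₁ / (r − g) = $2.4000 / (0.089 − 0.019) = $34.29

$34.29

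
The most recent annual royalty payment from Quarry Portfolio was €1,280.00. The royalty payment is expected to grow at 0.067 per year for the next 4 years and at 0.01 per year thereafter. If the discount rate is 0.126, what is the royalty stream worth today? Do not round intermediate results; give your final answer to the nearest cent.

€13469.77

D_1 = 1365.76000
D_2 = 1457.26592
D_3 = 1554.90274
D_4 = 1659.08122
Terminal value at year 4: TV = D_4×(1+g_2)/(r−g_2) = 1675.67203/0.116 = 14445.44855
P_0 = D_1/(1+r)^1 + D_2/(1+r)^2 + D_3/(1+r)^3 + D_4/(1+r)^4 + TV/(1+r)^4
    = 1212.93073 + 1149.37574 + 1089.15090 + 1032.08172 + 8986.22875 = 13469.76785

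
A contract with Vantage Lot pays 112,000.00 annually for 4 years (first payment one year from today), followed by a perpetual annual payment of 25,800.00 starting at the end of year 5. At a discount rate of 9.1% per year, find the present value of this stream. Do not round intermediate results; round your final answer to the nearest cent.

PV of 4-year annuity: 112,000.00 × [1 − (1+0.091)^−4] / 0.091 = 362053.61567
Perpetuity value at year 4: 25,800.00 / 0.091 = 283516.48352
PV of perpetuity: 283516.48352 / (1+0.091)^4 = 200114.84705
Total PV = 362053.61567 + 200114.84705 = 562168.46272

562168.46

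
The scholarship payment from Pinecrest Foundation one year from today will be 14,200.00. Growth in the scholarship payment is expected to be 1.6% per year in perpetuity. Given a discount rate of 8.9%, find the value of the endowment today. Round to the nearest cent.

Growing perpetuity: P = D₁ / (r − g) = 14,200.0000 / (0.089 − 0.016) = 194,520.55

194520.55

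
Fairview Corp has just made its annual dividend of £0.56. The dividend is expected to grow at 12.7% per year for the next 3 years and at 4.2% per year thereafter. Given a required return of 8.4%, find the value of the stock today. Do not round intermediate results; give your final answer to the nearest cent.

D_1 = 0.63112
D_2 = 0.71127
D_3 = 0.80160
Terminal value at year 3: TV = D_3×(1+g_2)/(r−g_2) = 0.83527/0.042 = 19.88741
P_0 = D_1/(1+r)^1 + D_2/(1+r)^2 + D_3/(1+r)^3 + TV/(1+r)^3
    = 0.58221 + 0.60531 + 0.62932 + 15.61314 = 17.42999

£17.43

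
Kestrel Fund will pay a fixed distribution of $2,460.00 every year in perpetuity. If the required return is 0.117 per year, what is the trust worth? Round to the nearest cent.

$21025.64

Level perpetuity: PV = C / r = $2,460.00 / 0.117 = $21,025.64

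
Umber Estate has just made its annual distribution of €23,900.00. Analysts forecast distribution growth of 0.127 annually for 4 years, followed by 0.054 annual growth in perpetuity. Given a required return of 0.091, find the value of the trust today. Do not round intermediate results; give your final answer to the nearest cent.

D_1 = 26935.30000
D_2 = 30356.08310
D_3 = 34211.30565
D_4 = 38556.14147
Terminal value at year 4: TV = D_4×(1+g_2)/(r−g_2) = 40638.17311/0.037 = 1098329.00301
P_0 = D_1/(1+r)^1 + D_2/(1+r)^2 + D_3/(1+r)^3 + D_4/(1+r)^4 + TV/(1+r)^4
    = 24688.63428 + 25503.29132 + 26344.82981 + 27214.13675 + 775235.13879 = 878986.03095

€878986.03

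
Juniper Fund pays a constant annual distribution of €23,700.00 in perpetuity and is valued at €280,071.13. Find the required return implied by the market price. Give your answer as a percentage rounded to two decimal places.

8.46%

P = C/r ⇒ r = C/P = €23,700.00/€280,071.13 = 0.084621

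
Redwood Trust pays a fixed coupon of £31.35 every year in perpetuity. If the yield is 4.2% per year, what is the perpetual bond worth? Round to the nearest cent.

Level perpetuity: PV = C / r = £31.35 / 0.042 = £746.43

£746.43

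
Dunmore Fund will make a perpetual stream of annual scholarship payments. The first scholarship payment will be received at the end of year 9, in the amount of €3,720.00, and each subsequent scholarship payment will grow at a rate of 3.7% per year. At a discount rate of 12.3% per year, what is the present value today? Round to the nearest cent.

Value at end of year 8: C₁ / (r − g) = €3,720.00 / (0.123 − 0.037) = €43,255.8140
Discount to today: PV = €43,255.8140 / (1 + 0.123)^8 = €43,255.8140 / 2.529520 = €17,100.41

€17100.41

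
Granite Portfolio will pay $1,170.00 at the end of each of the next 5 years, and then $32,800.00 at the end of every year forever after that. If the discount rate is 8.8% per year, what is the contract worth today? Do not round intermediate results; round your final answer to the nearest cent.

$249056.50

PV of 5-year annuity: $1,170.00 × [1 − (1+0.088)^−5] / 0.088 = 4574.60663
Perpetuity value at year 5: $32,800.00 / 0.088 = 372727.27273
PV of perpetuity: 372727.27273 / (1+0.088)^5 = 244481.89026
Total PV = 4574.60663 + 244481.89026 = 249056.49690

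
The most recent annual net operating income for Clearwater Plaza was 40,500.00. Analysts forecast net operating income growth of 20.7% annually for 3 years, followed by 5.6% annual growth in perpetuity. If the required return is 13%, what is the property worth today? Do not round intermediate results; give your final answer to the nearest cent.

843149.40

D_1 = 48883.50000
D_2 = 59002.38450
D_3 = 71215.87809
Terminal value at year 3: TV = D_3×(1+g_2)/(r−g_2) = 75203.96726/0.074 = 1016269.82790
P_0 = D_1/(1+r)^1 + D_2/(1+r)^2 + D_3/(1+r)^3 + TV/(1+r)^3
    = 43259.73451 + 46207.52173 + 49356.17587 + 704325.96914 = 843149.40126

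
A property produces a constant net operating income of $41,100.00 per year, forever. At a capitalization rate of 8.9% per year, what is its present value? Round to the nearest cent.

Level perpetuity: PV = C / r = $41,100.00 / 0.089 = $461,797.75

$461797.75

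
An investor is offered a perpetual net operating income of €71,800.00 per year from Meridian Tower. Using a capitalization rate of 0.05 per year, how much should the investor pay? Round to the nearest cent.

€1436000.00

Level perpetuity: PV = C / r = €71,800.00 / 0.05 = €1,436,000.00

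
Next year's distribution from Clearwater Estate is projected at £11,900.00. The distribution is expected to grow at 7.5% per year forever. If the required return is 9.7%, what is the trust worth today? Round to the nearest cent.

Growing perpetuity: P = D₁ / (r − g) = £11,900.0000 / (0.097 − 0.075) = £540,909.09

£540909.09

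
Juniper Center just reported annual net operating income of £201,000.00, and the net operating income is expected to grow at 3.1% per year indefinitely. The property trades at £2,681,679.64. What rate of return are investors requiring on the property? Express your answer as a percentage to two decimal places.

10.83%

D₁ = £201,000.00 × 1.031 = £207,231.0000
P = D₁/(r − g) ⇒ r = D₁/P + g = £207,231.0000/£2,681,679.64 + 0.031 = 0.077277 + 0.031 = 0.108277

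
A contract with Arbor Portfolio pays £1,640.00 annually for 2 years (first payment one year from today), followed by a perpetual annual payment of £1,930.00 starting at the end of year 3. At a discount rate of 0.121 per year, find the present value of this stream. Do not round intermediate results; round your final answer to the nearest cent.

PV of 2-year annuity: £1,640.00 × [1 − (1+0.121)^−2] / 0.121 = 2768.04593
Perpetuity value at year 2: £1,930.00 / 0.121 = 15950.41322
PV of perpetuity: 15950.41322 / (1+0.121)^2 = 12692.89576
Total PV = 2768.04593 + 12692.89576 = 15460.94169

£15460.94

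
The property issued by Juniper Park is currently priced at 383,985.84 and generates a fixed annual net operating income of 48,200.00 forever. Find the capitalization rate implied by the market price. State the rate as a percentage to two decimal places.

P = C/r ⇒ r = C/P = 48,200.00/383,985.84 = 0.125525

12.55%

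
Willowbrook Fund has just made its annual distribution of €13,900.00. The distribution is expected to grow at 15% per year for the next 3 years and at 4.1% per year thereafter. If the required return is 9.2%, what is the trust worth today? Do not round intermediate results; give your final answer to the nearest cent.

D_1 = 15985.00000
D_2 = 18382.75000
D_3 = 21140.16250
Terminal value at year 3: TV = D_3×(1+g_2)/(r−g_2) = 22006.90916/0.051 = 431508.02279
P_0 = D_1/(1+r)^1 + D_2/(1+r)^2 + D_3/(1+r)^3 + TV/(1+r)^3
    = 14638.27839 + 15415.76936 + 16234.55565 + 331375.93003 = 377664.53343

€377664.53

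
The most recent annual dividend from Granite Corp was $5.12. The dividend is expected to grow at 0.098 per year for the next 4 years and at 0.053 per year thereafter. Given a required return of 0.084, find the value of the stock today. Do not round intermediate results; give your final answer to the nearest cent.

D_1 = 5.62176
D_2 = 6.17269
D_3 = 6.77762
D_4 = 7.44182
Terminal value at year 4: TV = D_4×(1+g_2)/(r−g_2) = 7.83624/0.031 = 252.78191
P_0 = D_1/(1+r)^1 + D_2/(1+r)^2 + D_3/(1+r)^3 + D_4/(1+r)^4 + TV/(1+r)^4
    = 5.18613 + 5.25310 + 5.32095 + 5.38967 + 183.07493 = 204.22478

$204.22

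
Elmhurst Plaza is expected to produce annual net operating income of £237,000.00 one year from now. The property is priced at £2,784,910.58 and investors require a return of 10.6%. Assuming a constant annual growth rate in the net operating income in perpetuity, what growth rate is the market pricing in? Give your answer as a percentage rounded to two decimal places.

2.09%

P = D₁/(r−g) ⇒ g = r − D₁/P = 0.106 − £237,000.00/£2,784,910.58 = 0.020899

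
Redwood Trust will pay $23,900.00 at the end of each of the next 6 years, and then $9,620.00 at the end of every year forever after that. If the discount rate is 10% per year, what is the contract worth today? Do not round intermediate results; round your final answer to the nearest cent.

$158393.12

PV of 6-year annuity: $23,900.00 × [1 − (1+0.1)^−6] / 0.1 = 104090.73072
Perpetuity value at year 6: $9,620.00 / 0.1 = 96200.00000
PV of perpetuity: 96200.00000 / (1+0.1)^6 = 54302.39207
Total PV = 104090.73072 + 54302.39207 = 158393.12279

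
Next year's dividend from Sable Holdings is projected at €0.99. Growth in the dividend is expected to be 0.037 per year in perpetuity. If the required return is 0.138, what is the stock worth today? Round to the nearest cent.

€9.80

Growing perpetuity: P = D₁ / (r − g) = €0.9900 / (0.138 − 0.037) = €9.80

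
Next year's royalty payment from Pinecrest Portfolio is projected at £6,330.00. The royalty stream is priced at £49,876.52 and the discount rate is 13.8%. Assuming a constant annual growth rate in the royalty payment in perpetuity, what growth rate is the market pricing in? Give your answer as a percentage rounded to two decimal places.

1.11%

P = D₁/(r−g) ⇒ g = r − D₁/P = 0.138 − £6,330.00/£49,876.52 = 0.011087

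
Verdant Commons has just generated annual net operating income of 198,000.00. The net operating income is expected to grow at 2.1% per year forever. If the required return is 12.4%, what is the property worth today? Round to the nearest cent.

D₁ = D₀ × (1 + g) = 198,000.00 × 1.021 = 202,158.0000
Growing perpetuity: P = D₁ / (r − g) = 202,158.0000 / (0.124 − 0.021) = 1,962,699.03

1962699.03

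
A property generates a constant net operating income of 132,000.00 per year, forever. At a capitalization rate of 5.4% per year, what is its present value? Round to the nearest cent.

2444444.44

Level perpetuity: PV = C / r = 132,000.00 / 0.054 = 2,444,444.44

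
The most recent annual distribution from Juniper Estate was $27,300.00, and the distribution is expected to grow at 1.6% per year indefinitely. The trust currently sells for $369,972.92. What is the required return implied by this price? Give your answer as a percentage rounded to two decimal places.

9.10%

D₁ = $27,300.00 × 1.016 = $27,736.8000
P = D₁/(r − g) ⇒ r = D₁/P + g = $27,736.8000/$369,972.92 + 0.016 = 0.074970 + 0.016 = 0.090970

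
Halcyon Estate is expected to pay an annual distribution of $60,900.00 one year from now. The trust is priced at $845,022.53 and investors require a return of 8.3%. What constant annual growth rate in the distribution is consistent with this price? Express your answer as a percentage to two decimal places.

1.09%

P = D₁/(r−g) ⇒ g = r − D₁/P = 0.083 − $60,900.00/$845,022.53 = 0.010931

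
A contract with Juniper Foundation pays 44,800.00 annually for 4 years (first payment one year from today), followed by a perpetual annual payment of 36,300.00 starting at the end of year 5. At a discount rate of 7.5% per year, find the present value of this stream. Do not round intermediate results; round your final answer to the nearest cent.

512469.27

PV of 4-year annuity: 44,800.00 × [1 − (1+0.075)^−4] / 0.075 = 150049.81688
Perpetuity value at year 4: 36,300.00 / 0.075 = 484000.00000
PV of perpetuity: 484000.00000 / (1+0.075)^4 = 362419.45641
Total PV = 150049.81688 + 362419.45641 = 512469.27329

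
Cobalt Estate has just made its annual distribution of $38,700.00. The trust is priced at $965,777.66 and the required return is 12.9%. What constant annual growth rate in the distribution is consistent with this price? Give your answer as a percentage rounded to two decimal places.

P = D₀(1+g)/(r−g) ⇒ P(r−g) = D₀(1+g) ⇒ g(P+D₀) = P·r − D₀
g = (P·r − D₀)/(P + D₀) = ($965,777.66×0.129 − $38,700.00) / ($965,777.66 + $38,700.00) = 0.085502

8.55%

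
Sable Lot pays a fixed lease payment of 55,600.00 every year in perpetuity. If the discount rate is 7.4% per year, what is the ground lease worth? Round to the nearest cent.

751351.35

Level perpetuity: PV = C / r = 55,600.00 / 0.074 = 751,351.35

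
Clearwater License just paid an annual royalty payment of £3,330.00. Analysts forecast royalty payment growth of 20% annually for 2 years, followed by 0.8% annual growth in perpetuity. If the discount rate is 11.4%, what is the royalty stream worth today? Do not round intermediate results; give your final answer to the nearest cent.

£44195.45

D_1 = 3996.00000
D_2 = 4795.20000
Terminal value at year 2: TV = D_2×(1+g_2)/(r−g_2) = 4833.56160/0.106 = 45599.63774
P_0 = D_1/(1+r)^1 + D_2/(1+r)^2 + TV/(1+r)^2
    = 3587.07361 + 3863.99312 + 36744.38736 = 44195.45408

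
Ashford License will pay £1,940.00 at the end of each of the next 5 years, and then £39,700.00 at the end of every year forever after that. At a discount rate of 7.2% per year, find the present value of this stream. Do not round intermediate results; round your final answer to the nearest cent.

£397391.00

PV of 5-year annuity: £1,940.00 × [1 − (1+0.072)^−5] / 0.072 = 7911.96775
Perpetuity value at year 5: £39,700.00 / 0.072 = 551388.88889
PV of perpetuity: 551388.88889 / (1+0.072)^5 = 389479.03343
Total PV = 7911.96775 + 389479.03343 = 397391.00118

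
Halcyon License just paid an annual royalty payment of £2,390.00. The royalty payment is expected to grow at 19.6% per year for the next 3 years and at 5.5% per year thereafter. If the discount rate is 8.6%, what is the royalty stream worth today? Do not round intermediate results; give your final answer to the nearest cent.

£117363.79

D_1 = 2858.44000
D_2 = 3418.69424
D_3 = 4088.75831
Terminal value at year 3: TV = D_3×(1+g_2)/(r−g_2) = 4313.64002/0.031 = 139149.67800
P_0 = D_1/(1+r)^1 + D_2/(1+r)^2 + D_3/(1+r)^3 + TV/(1+r)^3
    = 2632.08103 + 2898.68224 + 3192.28726 + 108640.74371 = 117363.79424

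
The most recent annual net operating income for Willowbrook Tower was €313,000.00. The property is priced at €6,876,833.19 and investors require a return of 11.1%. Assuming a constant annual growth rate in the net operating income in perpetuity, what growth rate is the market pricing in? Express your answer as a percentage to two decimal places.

P = D₀(1+g)/(r−g) ⇒ P(r−g) = D₀(1+g) ⇒ g(P+D₀) = P·r − D₀
g = (P·r − D₀)/(P + D₀) = (€6,876,833.19×0.111 − €313,000.00) / (€6,876,833.19 + €313,000.00) = 0.062634

6.26%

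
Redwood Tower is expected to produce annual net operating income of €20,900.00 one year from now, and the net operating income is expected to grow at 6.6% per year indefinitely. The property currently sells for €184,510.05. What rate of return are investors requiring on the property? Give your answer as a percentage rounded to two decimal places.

P = D₁/(r − g) ⇒ r = D₁/P + g = €20,900.0000/€184,510.05 + 0.066 = 0.113273 + 0.066 = 0.179273

17.93%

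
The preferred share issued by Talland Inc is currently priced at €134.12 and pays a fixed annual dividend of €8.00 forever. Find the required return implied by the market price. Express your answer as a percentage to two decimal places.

P = C/r ⇒ r = C/P = €8.00/€134.12 = 0.059648

5.96%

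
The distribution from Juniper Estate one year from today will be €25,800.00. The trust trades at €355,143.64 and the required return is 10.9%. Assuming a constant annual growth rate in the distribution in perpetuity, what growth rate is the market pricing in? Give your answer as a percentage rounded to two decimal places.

P = D₁/(r−g) ⇒ g = r − D₁/P = 0.109 − €25,800.00/€355,143.64 = 0.036353

3.64%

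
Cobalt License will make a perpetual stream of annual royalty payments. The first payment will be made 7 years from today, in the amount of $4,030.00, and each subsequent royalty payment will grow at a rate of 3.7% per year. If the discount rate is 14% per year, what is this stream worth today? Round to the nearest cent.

$17825.38

Value at end of year 6: C₁ / (r − g) = $4,030.00 / (0.14 − 0.037) = $39,126.2136
Discount to today: PV = $39,126.2136 / (1 + 0.14)^6 = $39,126.2136 / 2.194973 = $17,825.38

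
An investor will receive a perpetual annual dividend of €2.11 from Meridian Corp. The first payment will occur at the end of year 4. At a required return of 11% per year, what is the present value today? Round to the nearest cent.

Value at end of year 3: C / r = €2.11 / 0.11 = €19.1818
Discount to today: PV = €19.1818 / (1 + 0.11)^3 = €19.1818 / 1.367631 = €14.03

€14.03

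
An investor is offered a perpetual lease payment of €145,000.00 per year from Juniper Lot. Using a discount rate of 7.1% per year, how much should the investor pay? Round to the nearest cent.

€2042253.52

Level perpetuity: PV = C / r = €145,000.00 / 0.071 = €2,042,253.52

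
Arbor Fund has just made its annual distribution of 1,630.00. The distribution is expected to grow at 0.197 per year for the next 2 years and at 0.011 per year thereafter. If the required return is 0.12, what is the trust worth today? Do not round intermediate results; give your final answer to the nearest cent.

D_1 = 1951.11000
D_2 = 2335.47867
Terminal value at year 2: TV = D_2×(1+g_2)/(r−g_2) = 2361.16894/0.109 = 21662.10032
P_0 = D_1/(1+r)^1 + D_2/(1+r)^2 + TV/(1+r)^2
    = 1742.06250 + 1861.82930 + 17268.89375 = 20872.78555

20872.79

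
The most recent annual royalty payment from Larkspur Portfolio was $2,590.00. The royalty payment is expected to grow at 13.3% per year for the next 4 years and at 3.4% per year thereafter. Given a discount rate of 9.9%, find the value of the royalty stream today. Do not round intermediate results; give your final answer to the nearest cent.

$57727.46

D_1 = 2934.47000
D_2 = 3324.75451
D_3 = 3766.94686
D_4 = 4267.95079
Terminal value at year 4: TV = D_4×(1+g_2)/(r−g_2) = 4413.06112/0.065 = 67893.24799
P_0 = D_1/(1+r)^1 + D_2/(1+r)^2 + D_3/(1+r)^3 + D_4/(1+r)^4 + TV/(1+r)^4
    = 2670.12739 + 2752.73370 + 2837.89561 + 2925.69220 + 46541.01130 = 57727.46020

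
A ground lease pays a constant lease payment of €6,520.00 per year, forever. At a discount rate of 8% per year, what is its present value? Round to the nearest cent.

€81500.00

Level perpetuity: PV = C / r = €6,520.00 / 0.08 = €81,500.00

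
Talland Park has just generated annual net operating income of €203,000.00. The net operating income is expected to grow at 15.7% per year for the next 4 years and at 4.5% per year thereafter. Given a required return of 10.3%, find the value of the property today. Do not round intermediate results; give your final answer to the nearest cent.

D_1 = 234871.00000
D_2 = 271745.74700
D_3 = 314409.82928
D_4 = 363772.17248
Terminal value at year 4: TV = D_4×(1+g_2)/(r−g_2) = 380141.92024/0.058 = 6554171.03857
P_0 = D_1/(1+r)^1 + D_2/(1+r)^2 + D_3/(1+r)^3 + D_4/(1+r)^4 + TV/(1+r)^4
    = 212938.34995 + 223363.25557 + 234298.53735 + 245769.18197 + 4428082.67519 = 5344452.00004

€5344452.00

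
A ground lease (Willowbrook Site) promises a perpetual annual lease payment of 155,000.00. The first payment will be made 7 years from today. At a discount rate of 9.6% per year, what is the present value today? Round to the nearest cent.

931530.63

Value at end of year 6: C / r = 155,000.00 / 0.096 = 1,614,583.3333
Discount to today: PV = 1,614,583.3333 / (1 + 0.096)^6 = 1,614,583.3333 / 1.733258 = 931,530.63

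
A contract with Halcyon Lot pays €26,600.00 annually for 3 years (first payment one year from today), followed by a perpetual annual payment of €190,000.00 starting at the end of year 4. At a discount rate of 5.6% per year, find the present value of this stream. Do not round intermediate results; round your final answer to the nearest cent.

€2952834.36

PV of 3-year annuity: €26,600.00 × [1 − (1+0.056)^−3] / 0.056 = 71631.61618
Perpetuity value at year 3: €190,000.00 / 0.056 = 3392857.14286
PV of perpetuity: 3392857.14286 / (1+0.056)^3 = 2881202.74158
Total PV = 71631.61618 + 2881202.74158 = 2952834.35776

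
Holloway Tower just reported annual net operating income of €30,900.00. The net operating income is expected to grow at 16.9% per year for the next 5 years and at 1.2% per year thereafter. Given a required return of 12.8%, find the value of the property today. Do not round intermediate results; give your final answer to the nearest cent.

D_1 = 36122.10000
D_2 = 42226.73490
D_3 = 49363.05310
D_4 = 57705.40907
D_5 = 67457.62320
Terminal value at year 5: TV = D_5×(1+g_2)/(r−g_2) = 68267.11468/0.116 = 588509.60934
P_0 = D_1/(1+r)^1 + D_2/(1+r)^2 + D_3/(1+r)^3 + D_4/(1+r)^4 + D_5/(1+r)^5 + TV/(1+r)^5
    = 32023.13830 + 33187.09988 + 34393.36859 + 35643.48216 + 36939.03426 + 322261.22993 = 494447.35312

€494447.35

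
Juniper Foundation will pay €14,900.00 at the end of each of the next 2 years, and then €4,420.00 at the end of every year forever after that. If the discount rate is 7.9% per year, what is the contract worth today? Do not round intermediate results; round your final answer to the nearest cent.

€74663.64

PV of 2-year annuity: €14,900.00 × [1 − (1+0.079)^−2] / 0.079 = 26607.12000
Perpetuity value at year 2: €4,420.00 / 0.079 = 55949.36709
PV of perpetuity: 55949.36709 / (1+0.079)^2 = 48056.51673
Total PV = 26607.12000 + 48056.51673 = 74663.63673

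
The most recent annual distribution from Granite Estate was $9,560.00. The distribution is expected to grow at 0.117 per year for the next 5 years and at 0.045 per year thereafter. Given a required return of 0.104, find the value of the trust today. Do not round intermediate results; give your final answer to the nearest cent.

D_1 = 10678.52000
D_2 = 11927.90684
D_3 = 13323.47194
D_4 = 14882.31816
D_5 = 16623.54938
Terminal value at year 5: TV = D_5×(1+g_2)/(r−g_2) = 17371.60910/0.059 = 294434.05261
P_0 = D_1/(1+r)^1 + D_2/(1+r)^2 + D_3/(1+r)^3 + D_4/(1+r)^4 + D_5/(1+r)^5 + TV/(1+r)^5
    = 9672.57246 + 9786.47051 + 9901.70975 + 10018.30596 + 10136.27515 + 179532.33100 = 229047.66483

$229047.66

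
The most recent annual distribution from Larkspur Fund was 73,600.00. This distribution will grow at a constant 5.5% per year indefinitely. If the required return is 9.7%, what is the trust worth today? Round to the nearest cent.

1848761.90

D₁ = D₀ × (1 + g) = 73,600.00 × 1.055 = 77,648.0000
Growing perpetuity: P = D₁ / (r − g) = 77,648.0000 / (0.097 − 0.055) = 1,848,761.90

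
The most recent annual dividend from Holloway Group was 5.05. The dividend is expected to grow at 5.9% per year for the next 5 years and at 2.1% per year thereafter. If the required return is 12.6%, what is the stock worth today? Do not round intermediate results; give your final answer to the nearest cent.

D_1 = 5.34795
D_2 = 5.66348
D_3 = 5.99762
D_4 = 6.35148
D_5 = 6.72622
Terminal value at year 5: TV = D_5×(1+g_2)/(r−g_2) = 6.86747/0.105 = 65.40450
P_0 = D_1/(1+r)^1 + D_2/(1+r)^2 + D_3/(1+r)^3 + D_4/(1+r)^4 + D_5/(1+r)^5 + TV/(1+r)^5
    = 4.74951 + 4.46690 + 4.20111 + 3.95113 + 3.71603 + 36.13397 = 57.21866

57.22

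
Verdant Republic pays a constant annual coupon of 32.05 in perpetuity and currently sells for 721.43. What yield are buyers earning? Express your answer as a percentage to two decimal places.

P = C/r ⇒ r = C/P = 32.05/721.43 = 0.044426

4.44%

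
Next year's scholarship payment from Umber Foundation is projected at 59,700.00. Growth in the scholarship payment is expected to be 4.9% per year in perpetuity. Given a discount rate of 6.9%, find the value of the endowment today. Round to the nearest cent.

Growing perpetuity: P = D₁ / (r − g) = 59,700.0000 / (0.069 − 0.049) = 2,985,000.00

2985000.00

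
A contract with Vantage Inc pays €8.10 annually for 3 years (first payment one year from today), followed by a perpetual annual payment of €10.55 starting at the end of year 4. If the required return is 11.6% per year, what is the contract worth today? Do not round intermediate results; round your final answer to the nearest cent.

€85.02

PV of 3-year annuity: €8.10 × [1 − (1+0.116)^−3] / 0.116 = 19.58934
Perpetuity value at year 3: €10.55 / 0.116 = 90.94828
PV of perpetuity: 90.94828 / (1+0.116)^3 = 65.43376
Total PV = 19.58934 + 65.43376 = 85.02310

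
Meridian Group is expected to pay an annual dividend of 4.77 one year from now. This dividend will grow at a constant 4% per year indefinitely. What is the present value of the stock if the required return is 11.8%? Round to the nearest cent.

Growing perpetuity: P = D₁ / (r − g) = 4.7700 / (0.118 − 0.04) = 61.15

61.15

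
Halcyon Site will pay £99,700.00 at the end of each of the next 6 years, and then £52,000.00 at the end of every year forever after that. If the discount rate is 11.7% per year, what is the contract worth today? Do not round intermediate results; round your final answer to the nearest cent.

£642236.25

PV of 6-year annuity: £99,700.00 × [1 − (1+0.117)^−6] / 0.117 = 413413.89858
Perpetuity value at year 6: £52,000.00 / 0.117 = 444444.44444
PV of perpetuity: 444444.44444 / (1+0.117)^6 = 228822.35090
Total PV = 413413.89858 + 228822.35090 = 642236.24948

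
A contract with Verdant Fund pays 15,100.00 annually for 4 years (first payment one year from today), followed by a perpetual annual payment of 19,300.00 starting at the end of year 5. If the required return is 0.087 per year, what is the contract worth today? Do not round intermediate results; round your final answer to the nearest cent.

PV of 4-year annuity: 15,100.00 × [1 − (1+0.087)^−4] / 0.087 = 49243.64295
Perpetuity value at year 4: 19,300.00 / 0.087 = 221839.08046
PV of perpetuity: 221839.08046 / (1+0.087)^4 = 158898.53020
Total PV = 49243.64295 + 158898.53020 = 208142.17315

208142.17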